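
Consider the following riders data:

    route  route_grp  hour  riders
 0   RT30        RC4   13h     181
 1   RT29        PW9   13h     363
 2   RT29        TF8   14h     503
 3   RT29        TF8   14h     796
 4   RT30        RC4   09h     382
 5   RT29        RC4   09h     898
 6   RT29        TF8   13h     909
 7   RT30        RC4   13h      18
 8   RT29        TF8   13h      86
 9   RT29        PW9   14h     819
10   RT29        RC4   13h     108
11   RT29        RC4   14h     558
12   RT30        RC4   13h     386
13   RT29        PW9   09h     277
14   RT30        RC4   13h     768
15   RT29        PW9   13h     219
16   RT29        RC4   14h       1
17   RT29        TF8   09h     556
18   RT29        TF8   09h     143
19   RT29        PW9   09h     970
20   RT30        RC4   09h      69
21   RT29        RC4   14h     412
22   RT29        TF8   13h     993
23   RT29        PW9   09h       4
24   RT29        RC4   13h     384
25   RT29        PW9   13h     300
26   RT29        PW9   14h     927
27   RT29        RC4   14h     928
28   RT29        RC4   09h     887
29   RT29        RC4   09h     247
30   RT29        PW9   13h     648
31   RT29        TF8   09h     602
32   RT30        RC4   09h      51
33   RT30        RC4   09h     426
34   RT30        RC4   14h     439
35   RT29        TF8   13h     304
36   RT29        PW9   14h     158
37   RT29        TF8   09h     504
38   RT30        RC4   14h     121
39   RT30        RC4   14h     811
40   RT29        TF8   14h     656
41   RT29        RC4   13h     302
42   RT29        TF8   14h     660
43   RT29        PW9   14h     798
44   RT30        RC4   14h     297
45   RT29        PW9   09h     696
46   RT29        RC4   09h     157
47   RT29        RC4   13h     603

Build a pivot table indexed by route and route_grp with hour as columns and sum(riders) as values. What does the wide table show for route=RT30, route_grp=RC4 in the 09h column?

Rows with route=RT30, route_grp=RC4 and hour=09h: riders values are 382, 69, 51, 426.
382 + 69 + 51 + 426 = 928.

928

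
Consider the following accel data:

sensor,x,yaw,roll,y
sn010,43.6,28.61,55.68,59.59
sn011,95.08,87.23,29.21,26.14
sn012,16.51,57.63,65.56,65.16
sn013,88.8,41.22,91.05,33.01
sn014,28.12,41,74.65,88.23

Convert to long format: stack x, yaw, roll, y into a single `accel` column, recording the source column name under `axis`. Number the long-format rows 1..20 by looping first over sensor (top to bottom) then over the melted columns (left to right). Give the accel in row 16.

33.01

20 rows total (5 × 4). Row 16: index ⌊(16-1)/4⌋ = 3 into sensor → sn013; (16-1) mod 4 = 3 into the melted columns → y.
So row 16 is (sn013, y, 33.01); accel = 33.01.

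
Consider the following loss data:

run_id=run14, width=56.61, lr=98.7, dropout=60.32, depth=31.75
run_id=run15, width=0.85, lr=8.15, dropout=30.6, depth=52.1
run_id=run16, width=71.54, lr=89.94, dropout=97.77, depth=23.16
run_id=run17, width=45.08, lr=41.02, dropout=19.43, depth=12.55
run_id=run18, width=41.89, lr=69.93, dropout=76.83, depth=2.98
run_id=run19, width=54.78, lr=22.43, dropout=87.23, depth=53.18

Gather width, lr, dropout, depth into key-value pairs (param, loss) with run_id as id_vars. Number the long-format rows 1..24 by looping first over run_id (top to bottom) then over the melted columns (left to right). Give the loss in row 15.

24 rows total (6 × 4). Row 15: index ⌊(15-1)/4⌋ = 3 into run_id → run17; (15-1) mod 4 = 2 into the melted columns → dropout.
So row 15 is (run17, dropout, 19.43); loss = 19.43.

19.43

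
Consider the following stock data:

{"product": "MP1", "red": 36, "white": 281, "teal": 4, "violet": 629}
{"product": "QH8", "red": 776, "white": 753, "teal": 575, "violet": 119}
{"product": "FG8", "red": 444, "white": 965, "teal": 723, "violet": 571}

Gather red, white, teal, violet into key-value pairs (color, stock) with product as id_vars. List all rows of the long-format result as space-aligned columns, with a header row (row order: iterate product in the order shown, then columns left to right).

product  color   stock
MP1      red     36   
MP1      white   281  
MP1      teal    4    
MP1      violet  629  
QH8      red     776  
QH8      white   753  
QH8      teal    575  
QH8      violet  119  
FG8      red     444  
FG8      white   965  
FG8      teal    723  
FG8      violet  571  

Each (product, column) pair becomes one row: 3 × 4 = 12 rows.
For example, (MP1, red) → stock=36.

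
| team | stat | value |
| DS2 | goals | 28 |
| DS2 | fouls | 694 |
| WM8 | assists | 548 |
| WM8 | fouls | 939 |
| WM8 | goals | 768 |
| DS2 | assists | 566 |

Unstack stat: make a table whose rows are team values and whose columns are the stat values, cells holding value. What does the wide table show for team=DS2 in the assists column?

566

Wide layout: rows indexed by team, columns are the 3 distinct stat values (goals, fouls, assists).
Cell (team=DS2, stat=assists) draws from the long row where team=DS2 and stat=assists, which has value=566.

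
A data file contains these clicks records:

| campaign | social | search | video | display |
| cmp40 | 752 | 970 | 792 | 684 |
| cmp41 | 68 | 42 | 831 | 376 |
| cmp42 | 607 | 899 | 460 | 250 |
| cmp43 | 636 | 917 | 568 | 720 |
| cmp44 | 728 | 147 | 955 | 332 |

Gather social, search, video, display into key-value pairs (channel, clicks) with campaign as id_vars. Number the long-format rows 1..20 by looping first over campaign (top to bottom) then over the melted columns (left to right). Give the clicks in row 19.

955

20 rows total (5 × 4). Row 19: index ⌊(19-1)/4⌋ = 4 into campaign → cmp44; (19-1) mod 4 = 2 into the melted columns → video.
So row 19 is (cmp44, video, 955); clicks = 955.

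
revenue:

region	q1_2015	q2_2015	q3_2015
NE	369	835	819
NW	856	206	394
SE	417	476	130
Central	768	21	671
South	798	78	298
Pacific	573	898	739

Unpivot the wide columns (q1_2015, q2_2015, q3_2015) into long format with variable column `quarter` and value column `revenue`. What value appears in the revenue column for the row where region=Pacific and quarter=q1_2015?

573

Unpivoting turns each (region, wide-column) pair into one long row.
The wide cell at row Pacific, column q1_2015 holds 573, so the long row (Pacific, q1_2015) has revenue=573.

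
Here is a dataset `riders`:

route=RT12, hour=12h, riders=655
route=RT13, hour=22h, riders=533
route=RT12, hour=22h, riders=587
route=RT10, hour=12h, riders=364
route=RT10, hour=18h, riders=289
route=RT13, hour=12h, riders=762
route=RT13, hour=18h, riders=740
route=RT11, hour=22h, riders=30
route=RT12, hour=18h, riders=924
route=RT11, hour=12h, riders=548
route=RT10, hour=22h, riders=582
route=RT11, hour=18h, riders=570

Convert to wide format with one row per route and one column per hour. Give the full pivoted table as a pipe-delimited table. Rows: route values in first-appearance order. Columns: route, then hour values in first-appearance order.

| route | 12h | 22h | 18h |
| RT12 | 655 | 587 | 924 |
| RT13 | 762 | 533 | 740 |
| RT10 | 364 | 582 | 289 |
| RT11 | 548 | 30 | 570 |

Columns: route plus the 3 distinct hour values (12h, 22h, 18h).
For example, row RT12 column 12h takes riders=655 from the long row (RT12, 12h).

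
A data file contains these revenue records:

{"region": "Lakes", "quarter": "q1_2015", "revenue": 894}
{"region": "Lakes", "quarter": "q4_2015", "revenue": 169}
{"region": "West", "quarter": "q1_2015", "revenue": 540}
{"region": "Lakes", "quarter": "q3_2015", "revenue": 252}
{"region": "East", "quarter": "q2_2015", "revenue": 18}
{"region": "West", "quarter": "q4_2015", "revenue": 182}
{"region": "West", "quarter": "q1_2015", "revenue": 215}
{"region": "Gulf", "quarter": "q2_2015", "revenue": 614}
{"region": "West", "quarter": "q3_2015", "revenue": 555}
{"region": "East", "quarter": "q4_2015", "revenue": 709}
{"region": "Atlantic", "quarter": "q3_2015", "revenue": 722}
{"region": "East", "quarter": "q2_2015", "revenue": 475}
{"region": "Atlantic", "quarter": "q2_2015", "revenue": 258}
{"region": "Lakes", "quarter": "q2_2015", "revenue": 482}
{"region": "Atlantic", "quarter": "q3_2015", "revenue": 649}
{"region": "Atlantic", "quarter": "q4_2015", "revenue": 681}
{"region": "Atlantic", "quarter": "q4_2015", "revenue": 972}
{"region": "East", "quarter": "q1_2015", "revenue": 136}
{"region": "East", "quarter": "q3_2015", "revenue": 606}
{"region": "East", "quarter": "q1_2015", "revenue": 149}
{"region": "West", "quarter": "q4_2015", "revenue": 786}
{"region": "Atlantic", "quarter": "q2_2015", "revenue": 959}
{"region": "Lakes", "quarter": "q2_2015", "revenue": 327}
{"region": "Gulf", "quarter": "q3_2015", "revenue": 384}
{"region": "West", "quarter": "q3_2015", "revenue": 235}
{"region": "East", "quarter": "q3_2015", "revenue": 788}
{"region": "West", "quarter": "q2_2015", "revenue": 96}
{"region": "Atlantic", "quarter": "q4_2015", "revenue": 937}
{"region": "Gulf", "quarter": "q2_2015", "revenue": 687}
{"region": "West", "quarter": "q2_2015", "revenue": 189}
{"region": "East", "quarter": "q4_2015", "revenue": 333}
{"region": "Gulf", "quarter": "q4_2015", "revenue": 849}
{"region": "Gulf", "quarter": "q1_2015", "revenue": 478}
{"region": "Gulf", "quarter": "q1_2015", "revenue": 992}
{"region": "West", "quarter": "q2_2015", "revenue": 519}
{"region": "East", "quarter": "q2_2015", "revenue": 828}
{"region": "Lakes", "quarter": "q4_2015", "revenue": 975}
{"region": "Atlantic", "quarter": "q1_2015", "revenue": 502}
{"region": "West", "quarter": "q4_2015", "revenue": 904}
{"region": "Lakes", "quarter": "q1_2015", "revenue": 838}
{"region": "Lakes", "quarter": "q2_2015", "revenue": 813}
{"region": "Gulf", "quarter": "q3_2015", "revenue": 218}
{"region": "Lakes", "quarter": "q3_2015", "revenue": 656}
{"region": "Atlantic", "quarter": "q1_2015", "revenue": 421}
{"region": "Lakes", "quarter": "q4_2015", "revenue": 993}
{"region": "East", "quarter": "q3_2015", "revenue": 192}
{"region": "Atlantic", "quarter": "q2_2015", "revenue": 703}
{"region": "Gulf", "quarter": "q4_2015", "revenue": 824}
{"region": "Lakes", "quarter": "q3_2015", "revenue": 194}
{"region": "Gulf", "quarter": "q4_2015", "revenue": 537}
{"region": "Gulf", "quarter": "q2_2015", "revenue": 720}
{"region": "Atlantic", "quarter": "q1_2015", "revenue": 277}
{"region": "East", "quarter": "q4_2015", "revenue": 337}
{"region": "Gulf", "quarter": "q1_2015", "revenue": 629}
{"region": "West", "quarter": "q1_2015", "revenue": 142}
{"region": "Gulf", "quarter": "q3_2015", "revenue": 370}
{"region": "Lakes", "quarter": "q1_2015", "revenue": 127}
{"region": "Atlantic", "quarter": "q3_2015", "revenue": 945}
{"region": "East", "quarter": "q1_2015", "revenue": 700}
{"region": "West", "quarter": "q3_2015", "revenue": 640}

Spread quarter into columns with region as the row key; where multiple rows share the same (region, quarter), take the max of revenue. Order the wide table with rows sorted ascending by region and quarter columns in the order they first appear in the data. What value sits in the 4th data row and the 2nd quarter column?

993

With rows sorted ascending by region, row 4 is region=Lakes. quarter columns in first-appearance order: q1_2015, q4_2015, q3_2015, q2_2015; column 2 is q4_2015.
Long rows with region=Lakes, quarter=q4_2015: max(169, 975, 993) = 993.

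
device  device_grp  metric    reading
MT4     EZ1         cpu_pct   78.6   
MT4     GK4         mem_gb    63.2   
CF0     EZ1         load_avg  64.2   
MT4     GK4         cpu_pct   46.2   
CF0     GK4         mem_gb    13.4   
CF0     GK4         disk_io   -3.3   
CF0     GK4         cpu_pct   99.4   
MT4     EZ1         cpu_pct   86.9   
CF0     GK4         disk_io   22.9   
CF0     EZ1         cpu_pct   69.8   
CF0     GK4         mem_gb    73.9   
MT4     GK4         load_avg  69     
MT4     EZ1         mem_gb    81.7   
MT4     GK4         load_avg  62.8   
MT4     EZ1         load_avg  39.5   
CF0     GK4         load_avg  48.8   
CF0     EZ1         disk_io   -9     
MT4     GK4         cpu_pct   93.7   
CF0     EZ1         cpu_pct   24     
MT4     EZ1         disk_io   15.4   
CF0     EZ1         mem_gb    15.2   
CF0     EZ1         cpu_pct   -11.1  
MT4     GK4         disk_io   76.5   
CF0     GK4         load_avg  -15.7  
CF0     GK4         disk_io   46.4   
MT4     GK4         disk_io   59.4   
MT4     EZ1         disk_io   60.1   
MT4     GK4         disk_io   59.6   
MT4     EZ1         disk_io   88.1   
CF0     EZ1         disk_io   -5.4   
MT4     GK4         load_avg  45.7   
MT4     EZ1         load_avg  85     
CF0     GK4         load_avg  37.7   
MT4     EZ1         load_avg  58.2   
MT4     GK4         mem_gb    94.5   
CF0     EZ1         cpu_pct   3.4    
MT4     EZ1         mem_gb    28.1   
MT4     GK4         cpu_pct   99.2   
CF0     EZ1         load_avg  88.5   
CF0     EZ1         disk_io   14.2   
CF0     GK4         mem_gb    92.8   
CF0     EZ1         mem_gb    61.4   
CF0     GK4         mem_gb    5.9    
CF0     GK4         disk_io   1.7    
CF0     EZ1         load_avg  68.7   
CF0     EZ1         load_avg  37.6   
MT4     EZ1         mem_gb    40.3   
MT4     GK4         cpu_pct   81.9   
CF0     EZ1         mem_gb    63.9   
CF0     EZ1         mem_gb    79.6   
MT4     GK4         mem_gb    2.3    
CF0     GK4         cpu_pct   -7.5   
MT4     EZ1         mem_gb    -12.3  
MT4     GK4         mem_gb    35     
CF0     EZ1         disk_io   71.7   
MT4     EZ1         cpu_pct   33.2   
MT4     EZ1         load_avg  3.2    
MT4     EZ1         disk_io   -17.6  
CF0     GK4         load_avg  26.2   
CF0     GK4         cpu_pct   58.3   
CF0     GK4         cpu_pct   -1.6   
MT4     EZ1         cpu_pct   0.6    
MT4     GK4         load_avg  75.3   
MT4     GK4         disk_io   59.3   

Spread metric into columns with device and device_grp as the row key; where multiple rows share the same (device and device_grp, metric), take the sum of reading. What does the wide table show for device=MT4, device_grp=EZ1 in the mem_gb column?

137.8

Rows with device=MT4, device_grp=EZ1 and metric=mem_gb: reading values are 81.7, 28.1, 40.3, -12.3.
81.7 + 28.1 + 40.3 + -12.3 = 137.8.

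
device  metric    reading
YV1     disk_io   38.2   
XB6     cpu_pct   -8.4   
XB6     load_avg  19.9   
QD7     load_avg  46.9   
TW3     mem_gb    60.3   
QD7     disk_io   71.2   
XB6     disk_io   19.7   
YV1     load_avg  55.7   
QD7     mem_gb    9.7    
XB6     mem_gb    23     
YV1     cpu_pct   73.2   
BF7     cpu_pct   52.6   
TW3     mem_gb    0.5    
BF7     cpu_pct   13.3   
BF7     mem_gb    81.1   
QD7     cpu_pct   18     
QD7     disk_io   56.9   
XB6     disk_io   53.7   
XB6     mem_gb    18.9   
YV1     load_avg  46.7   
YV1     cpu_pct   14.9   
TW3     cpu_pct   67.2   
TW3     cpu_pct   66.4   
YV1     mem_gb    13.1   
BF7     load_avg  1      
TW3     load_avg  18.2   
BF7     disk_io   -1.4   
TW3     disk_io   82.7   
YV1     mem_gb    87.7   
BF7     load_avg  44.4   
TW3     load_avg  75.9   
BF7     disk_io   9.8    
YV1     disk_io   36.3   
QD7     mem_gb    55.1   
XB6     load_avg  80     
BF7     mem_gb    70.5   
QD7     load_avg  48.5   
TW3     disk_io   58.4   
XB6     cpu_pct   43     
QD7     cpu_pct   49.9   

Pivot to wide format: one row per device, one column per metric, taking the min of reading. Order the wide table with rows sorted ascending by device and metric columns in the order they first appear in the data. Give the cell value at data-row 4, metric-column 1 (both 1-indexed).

With rows sorted ascending by device, row 4 is device=XB6. metric columns in first-appearance order: disk_io, cpu_pct, load_avg, mem_gb; column 1 is disk_io.
Long rows with device=XB6, metric=disk_io: min(19.7, 53.7) = 19.7.

19.7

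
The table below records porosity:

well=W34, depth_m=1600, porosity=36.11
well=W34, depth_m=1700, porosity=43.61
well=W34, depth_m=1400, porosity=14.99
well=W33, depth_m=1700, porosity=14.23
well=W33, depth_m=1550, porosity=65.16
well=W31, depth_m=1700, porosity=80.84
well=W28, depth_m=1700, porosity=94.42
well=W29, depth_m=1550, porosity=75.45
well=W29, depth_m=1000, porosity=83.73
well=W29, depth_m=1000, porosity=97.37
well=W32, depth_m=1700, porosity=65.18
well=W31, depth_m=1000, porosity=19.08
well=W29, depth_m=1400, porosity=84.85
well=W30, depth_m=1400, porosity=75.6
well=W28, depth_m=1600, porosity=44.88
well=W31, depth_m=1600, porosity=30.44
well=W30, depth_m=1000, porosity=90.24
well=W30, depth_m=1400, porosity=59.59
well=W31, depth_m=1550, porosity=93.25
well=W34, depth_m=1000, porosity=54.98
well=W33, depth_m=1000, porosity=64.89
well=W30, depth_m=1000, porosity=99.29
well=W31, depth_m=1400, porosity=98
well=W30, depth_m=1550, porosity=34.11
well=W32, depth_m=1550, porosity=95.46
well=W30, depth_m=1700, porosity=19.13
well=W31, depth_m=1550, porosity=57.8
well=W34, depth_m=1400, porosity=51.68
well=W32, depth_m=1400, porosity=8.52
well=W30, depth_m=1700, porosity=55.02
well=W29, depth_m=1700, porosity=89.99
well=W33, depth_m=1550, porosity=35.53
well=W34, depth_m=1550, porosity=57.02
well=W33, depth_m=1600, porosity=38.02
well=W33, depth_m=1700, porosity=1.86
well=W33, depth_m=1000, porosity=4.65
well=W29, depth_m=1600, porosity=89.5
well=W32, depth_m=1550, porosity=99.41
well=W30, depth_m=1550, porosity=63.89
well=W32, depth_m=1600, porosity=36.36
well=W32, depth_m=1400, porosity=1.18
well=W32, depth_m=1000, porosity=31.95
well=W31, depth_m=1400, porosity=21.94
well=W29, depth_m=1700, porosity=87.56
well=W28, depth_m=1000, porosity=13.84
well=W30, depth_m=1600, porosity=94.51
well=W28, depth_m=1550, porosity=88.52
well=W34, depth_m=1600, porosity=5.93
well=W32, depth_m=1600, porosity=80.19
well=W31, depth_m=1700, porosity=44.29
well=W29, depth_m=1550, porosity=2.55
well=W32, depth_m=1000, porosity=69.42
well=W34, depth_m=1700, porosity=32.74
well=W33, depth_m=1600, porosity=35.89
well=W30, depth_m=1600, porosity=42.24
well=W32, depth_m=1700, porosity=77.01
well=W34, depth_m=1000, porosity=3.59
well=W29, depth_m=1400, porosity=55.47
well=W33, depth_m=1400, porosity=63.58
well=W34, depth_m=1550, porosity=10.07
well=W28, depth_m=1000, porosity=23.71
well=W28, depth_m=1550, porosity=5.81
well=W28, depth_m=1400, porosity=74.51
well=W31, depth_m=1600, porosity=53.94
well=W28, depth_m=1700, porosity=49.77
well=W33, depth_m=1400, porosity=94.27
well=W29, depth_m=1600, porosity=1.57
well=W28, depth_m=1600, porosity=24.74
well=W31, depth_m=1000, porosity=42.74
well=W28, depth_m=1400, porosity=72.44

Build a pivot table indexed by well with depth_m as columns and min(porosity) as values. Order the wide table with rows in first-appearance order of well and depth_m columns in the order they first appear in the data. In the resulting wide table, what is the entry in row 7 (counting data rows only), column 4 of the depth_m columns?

With rows in first-appearance order of well, row 7 is well=W30. depth_m columns in first-appearance order: 1600, 1700, 1400, 1550, 1000; column 4 is 1550.
Long rows with well=W30, depth_m=1550: min(34.11, 63.89) = 34.11.

34.11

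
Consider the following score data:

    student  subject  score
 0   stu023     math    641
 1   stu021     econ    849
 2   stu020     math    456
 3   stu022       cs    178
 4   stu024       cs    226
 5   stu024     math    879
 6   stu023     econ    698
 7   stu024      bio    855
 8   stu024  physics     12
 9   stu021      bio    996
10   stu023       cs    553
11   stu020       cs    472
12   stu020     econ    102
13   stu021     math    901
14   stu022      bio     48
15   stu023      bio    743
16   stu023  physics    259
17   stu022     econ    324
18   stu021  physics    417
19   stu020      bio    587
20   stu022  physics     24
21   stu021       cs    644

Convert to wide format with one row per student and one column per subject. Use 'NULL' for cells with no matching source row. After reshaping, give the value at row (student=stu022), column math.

NULL

No long-format row has student=stu022 and subject=math, so the cell is NULL.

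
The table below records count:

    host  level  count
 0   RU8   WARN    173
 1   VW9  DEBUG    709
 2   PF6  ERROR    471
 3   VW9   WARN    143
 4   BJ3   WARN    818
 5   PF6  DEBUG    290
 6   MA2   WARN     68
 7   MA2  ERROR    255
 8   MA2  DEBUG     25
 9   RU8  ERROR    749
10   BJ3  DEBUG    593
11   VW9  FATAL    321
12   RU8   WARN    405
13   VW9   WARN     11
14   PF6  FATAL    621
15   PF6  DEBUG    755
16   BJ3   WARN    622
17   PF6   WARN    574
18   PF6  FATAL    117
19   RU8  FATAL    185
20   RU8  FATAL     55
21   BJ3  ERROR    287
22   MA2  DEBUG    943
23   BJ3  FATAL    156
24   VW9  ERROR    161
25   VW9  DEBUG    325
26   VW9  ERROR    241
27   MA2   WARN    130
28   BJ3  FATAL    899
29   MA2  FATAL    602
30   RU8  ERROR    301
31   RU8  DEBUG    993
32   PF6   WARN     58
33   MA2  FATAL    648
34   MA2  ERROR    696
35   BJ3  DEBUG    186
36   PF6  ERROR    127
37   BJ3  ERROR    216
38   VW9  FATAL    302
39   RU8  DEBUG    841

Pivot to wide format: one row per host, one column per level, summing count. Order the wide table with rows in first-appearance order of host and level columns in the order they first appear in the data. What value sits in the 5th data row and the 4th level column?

1250

With rows in first-appearance order of host, row 5 is host=MA2. level columns in first-appearance order: WARN, DEBUG, ERROR, FATAL; column 4 is FATAL.
Long rows with host=MA2, level=FATAL: 602 + 648 = 1250.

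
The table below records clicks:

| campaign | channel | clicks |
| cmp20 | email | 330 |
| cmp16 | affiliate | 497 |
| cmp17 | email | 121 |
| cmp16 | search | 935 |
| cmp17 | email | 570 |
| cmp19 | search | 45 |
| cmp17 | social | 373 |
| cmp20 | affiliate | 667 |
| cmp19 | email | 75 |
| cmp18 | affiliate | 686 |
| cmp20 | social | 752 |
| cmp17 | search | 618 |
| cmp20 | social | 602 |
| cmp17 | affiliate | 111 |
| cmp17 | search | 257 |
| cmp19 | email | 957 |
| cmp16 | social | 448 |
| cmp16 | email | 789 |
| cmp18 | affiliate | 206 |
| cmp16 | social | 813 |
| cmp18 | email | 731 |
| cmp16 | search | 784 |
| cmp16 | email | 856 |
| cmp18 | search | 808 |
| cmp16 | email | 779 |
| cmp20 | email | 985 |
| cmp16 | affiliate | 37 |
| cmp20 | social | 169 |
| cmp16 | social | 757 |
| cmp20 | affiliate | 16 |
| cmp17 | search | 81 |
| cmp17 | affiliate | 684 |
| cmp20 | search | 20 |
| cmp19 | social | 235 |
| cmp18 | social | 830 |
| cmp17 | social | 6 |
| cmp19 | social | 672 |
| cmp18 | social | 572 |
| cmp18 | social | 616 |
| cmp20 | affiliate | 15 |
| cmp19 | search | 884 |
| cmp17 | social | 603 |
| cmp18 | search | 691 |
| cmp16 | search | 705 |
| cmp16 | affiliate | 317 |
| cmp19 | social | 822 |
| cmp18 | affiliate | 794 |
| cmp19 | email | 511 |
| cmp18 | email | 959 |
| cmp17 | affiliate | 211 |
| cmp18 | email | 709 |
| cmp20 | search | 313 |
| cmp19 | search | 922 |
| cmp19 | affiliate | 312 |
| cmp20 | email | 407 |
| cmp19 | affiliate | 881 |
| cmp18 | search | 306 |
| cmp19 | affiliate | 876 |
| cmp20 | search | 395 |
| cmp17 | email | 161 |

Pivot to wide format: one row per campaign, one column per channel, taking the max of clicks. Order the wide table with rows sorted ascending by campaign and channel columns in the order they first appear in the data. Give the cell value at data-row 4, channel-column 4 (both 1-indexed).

With rows sorted ascending by campaign, row 4 is campaign=cmp19. channel columns in first-appearance order: email, affiliate, search, social; column 4 is social.
Long rows with campaign=cmp19, channel=social: max(235, 672, 822) = 822.

822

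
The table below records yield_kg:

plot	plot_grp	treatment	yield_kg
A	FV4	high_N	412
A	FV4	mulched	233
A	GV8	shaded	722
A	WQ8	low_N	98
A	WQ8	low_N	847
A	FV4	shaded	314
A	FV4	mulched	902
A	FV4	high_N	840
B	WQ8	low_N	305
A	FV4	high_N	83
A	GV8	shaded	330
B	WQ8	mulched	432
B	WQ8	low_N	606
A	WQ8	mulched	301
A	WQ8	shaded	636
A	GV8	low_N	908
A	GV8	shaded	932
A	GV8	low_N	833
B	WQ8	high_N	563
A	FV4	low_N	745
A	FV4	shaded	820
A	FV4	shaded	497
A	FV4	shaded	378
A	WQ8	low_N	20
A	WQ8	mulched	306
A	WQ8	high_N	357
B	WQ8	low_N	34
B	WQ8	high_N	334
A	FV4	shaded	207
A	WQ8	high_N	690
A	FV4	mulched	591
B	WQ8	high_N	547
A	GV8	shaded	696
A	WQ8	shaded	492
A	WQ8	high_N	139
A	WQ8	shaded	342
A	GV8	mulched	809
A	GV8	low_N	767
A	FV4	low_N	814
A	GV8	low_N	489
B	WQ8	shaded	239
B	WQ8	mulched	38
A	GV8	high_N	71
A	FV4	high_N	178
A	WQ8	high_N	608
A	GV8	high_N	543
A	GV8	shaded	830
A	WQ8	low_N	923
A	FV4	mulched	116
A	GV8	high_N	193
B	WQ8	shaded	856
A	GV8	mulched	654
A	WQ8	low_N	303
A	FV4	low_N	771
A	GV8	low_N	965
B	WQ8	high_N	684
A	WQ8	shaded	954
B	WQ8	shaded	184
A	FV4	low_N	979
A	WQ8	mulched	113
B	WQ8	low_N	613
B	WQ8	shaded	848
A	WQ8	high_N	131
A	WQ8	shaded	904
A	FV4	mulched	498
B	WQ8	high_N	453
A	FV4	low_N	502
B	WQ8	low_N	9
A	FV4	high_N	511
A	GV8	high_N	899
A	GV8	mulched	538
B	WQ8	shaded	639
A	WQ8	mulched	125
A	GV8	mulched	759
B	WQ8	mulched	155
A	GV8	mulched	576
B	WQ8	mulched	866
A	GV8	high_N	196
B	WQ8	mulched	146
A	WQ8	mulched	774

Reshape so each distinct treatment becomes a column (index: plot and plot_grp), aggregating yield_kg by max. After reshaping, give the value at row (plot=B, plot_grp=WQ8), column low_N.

Rows with plot=B, plot_grp=WQ8 and treatment=low_N: yield_kg values are 305, 606, 34, 613, 9.
max(305, 606, 34, 613, 9) = 613.

613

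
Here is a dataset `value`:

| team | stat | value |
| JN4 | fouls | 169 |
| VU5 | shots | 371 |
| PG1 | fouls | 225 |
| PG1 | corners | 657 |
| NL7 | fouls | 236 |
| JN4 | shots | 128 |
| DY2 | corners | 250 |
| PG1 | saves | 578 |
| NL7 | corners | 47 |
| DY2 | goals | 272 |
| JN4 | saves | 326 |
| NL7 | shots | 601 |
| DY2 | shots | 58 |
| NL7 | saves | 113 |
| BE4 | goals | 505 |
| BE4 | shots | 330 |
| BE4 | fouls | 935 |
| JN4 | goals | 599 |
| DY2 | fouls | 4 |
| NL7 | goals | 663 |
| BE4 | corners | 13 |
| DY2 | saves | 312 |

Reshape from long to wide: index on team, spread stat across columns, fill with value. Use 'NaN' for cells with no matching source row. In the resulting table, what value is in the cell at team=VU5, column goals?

No long-format row has team=VU5 and stat=goals, so the cell is NaN.

NaN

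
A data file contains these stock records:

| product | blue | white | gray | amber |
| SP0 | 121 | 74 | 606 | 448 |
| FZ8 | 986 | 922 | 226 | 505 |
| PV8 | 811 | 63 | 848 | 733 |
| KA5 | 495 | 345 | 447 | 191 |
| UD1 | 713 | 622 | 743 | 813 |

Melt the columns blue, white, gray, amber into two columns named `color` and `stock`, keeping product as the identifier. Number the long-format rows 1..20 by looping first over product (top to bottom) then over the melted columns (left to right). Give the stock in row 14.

345

20 rows total (5 × 4). Row 14: index ⌊(14-1)/4⌋ = 3 into product → KA5; (14-1) mod 4 = 1 into the melted columns → white.
So row 14 is (KA5, white, 345); stock = 345.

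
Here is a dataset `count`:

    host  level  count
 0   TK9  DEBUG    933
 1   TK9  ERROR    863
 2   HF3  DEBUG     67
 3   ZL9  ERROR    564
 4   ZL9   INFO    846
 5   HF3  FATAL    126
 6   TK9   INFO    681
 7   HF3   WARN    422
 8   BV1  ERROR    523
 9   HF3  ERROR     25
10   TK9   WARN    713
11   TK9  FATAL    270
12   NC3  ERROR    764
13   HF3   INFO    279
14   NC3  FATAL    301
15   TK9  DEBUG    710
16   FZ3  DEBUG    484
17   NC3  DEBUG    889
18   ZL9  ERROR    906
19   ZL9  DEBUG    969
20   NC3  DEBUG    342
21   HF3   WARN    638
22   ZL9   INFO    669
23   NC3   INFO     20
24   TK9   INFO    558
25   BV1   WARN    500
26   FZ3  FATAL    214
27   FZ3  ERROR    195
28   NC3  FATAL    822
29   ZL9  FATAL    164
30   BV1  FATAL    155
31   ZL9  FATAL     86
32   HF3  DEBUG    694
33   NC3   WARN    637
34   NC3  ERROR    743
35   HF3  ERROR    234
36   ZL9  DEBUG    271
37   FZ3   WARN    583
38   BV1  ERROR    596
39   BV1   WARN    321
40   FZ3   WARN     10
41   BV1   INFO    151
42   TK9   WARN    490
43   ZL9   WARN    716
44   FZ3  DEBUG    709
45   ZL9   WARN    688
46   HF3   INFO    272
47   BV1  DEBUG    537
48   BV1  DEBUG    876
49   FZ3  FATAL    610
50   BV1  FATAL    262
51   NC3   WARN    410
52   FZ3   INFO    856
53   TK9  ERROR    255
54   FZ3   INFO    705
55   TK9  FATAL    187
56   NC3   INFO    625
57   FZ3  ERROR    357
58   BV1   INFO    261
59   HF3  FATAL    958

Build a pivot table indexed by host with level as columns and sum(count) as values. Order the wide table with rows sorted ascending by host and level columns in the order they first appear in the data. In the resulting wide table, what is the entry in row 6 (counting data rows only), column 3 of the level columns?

With rows sorted ascending by host, row 6 is host=ZL9. level columns in first-appearance order: DEBUG, ERROR, INFO, FATAL, WARN; column 3 is INFO.
Long rows with host=ZL9, level=INFO: 846 + 669 = 1515.

1515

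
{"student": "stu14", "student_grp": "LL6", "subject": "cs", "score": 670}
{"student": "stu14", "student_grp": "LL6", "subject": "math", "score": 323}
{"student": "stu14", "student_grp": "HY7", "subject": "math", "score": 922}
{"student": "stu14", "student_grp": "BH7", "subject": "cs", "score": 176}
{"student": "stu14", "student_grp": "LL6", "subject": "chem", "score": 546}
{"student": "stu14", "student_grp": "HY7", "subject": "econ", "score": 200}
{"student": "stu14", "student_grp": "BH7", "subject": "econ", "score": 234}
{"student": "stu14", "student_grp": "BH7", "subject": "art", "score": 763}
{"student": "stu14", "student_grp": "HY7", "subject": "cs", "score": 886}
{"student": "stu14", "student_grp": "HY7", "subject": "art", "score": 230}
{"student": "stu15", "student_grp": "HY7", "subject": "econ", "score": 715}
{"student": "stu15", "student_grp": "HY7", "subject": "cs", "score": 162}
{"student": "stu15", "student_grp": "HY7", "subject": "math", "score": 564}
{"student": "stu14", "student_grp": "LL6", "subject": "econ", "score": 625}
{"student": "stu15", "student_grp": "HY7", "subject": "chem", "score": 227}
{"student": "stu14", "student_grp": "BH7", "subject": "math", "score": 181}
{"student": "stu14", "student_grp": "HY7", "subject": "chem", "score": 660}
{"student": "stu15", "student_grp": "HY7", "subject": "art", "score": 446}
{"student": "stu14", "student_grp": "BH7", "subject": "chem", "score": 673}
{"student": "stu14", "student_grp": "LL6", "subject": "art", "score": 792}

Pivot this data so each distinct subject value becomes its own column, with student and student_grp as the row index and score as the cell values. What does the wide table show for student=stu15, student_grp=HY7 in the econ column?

715

Wide layout: rows indexed by student and student_grp, columns are the 5 distinct subject values (cs, math, chem, econ, art).
Cell (student=stu15, student_grp=HY7, subject=econ) draws from the long row where student=stu15, student_grp=HY7 and subject=econ, which has score=715.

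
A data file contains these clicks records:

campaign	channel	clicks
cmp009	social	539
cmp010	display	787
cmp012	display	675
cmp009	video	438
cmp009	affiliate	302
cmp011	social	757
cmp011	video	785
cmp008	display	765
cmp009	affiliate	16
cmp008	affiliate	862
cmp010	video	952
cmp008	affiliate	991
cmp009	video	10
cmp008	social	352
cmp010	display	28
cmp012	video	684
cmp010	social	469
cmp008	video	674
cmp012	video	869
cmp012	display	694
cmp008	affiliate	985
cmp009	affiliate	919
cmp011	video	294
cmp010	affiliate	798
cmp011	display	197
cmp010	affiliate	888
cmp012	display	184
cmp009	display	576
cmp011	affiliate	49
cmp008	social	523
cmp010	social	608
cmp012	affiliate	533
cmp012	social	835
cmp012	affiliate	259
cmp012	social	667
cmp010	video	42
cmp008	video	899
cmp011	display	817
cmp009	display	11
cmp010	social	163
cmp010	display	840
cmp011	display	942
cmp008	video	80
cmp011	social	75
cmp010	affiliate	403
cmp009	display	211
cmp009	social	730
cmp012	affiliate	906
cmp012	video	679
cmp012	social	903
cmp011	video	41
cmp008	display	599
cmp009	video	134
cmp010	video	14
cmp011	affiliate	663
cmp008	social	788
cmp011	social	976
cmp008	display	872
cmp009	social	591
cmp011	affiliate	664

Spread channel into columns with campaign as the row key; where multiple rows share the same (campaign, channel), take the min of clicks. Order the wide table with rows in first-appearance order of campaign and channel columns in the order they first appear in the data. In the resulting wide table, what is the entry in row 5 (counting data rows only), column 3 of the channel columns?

80

With rows in first-appearance order of campaign, row 5 is campaign=cmp008. channel columns in first-appearance order: social, display, video, affiliate; column 3 is video.
Long rows with campaign=cmp008, channel=video: min(674, 899, 80) = 80.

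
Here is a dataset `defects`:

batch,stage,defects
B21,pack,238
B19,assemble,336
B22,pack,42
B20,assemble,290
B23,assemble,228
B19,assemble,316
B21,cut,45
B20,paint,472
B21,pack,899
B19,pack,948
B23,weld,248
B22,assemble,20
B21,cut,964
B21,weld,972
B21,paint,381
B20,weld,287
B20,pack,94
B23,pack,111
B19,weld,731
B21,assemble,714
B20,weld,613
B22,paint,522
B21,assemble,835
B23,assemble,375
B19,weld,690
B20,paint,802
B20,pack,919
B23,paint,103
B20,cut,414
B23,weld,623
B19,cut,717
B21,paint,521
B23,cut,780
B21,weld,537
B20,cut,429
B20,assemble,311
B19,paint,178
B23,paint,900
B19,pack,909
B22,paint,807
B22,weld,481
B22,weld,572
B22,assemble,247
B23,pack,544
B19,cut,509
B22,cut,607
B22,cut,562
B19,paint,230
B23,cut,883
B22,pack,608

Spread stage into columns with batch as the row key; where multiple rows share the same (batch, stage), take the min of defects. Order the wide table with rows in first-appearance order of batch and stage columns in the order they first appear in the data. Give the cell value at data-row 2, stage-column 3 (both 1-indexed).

509

With rows in first-appearance order of batch, row 2 is batch=B19. stage columns in first-appearance order: pack, assemble, cut, paint, weld; column 3 is cut.
Long rows with batch=B19, stage=cut: min(717, 509) = 509.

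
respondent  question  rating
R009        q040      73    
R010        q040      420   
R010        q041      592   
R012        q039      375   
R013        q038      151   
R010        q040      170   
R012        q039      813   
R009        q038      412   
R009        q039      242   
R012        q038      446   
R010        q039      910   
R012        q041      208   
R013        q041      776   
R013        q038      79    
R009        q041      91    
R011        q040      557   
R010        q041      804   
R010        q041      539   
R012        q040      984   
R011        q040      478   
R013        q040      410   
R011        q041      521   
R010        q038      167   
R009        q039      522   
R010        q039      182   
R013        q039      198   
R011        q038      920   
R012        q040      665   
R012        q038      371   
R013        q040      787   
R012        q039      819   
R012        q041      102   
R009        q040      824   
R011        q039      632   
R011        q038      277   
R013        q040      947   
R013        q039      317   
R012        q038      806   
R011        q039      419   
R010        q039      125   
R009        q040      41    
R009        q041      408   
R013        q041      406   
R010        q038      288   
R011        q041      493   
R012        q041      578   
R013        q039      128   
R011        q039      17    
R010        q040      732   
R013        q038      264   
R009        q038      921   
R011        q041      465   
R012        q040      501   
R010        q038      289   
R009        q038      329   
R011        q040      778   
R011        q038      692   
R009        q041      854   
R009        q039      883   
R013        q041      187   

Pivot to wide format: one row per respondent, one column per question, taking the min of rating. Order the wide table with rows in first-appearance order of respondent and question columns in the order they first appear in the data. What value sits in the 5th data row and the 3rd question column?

17

With rows in first-appearance order of respondent, row 5 is respondent=R011. question columns in first-appearance order: q040, q041, q039, q038; column 3 is q039.
Long rows with respondent=R011, question=q039: min(632, 419, 17) = 17.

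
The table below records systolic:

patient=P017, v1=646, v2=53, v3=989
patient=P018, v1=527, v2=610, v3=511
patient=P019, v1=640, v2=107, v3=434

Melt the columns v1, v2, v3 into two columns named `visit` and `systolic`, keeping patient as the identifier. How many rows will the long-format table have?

9

3 patient values × 3 melted columns = 9 rows.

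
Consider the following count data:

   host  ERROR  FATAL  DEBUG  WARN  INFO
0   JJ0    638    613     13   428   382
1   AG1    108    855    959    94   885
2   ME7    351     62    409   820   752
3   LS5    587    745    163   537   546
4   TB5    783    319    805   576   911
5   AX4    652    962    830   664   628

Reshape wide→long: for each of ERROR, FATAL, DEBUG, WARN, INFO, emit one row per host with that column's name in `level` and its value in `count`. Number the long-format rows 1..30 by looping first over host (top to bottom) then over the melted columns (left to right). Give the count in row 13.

30 rows total (6 × 5). Row 13: index ⌊(13-1)/5⌋ = 2 into host → ME7; (13-1) mod 5 = 2 into the melted columns → DEBUG.
So row 13 is (ME7, DEBUG, 409); count = 409.

409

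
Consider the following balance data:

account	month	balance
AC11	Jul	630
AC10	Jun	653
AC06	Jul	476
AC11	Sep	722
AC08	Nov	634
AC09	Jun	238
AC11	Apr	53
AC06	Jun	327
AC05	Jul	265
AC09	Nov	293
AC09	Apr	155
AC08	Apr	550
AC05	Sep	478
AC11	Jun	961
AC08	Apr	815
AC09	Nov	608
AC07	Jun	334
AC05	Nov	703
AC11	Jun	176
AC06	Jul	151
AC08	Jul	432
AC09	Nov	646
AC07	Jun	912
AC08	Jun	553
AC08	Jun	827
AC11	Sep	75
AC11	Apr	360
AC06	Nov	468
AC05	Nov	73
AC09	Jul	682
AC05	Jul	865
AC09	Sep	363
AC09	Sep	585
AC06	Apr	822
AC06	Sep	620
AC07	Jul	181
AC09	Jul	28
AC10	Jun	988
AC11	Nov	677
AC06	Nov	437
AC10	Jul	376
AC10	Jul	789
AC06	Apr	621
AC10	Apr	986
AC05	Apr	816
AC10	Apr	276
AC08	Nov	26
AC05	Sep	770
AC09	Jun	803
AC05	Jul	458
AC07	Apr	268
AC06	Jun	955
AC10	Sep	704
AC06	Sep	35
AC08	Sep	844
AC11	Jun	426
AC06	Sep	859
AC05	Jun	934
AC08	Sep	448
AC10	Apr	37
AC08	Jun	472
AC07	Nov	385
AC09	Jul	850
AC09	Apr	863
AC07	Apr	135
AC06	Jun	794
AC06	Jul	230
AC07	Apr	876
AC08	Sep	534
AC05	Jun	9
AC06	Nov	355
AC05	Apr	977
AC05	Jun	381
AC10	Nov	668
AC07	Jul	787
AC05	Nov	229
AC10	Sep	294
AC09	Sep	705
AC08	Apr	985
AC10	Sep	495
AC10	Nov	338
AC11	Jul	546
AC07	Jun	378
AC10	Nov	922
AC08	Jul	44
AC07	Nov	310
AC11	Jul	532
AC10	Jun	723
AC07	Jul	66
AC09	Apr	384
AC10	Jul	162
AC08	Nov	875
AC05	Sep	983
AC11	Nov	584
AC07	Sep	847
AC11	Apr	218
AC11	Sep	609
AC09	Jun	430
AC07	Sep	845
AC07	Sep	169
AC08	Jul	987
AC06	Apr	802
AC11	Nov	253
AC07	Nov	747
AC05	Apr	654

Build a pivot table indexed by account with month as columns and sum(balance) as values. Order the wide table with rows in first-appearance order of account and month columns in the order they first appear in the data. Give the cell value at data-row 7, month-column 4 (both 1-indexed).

1442

With rows in first-appearance order of account, row 7 is account=AC07. month columns in first-appearance order: Jul, Jun, Sep, Nov, Apr; column 4 is Nov.
Long rows with account=AC07, month=Nov: 385 + 310 + 747 = 1442.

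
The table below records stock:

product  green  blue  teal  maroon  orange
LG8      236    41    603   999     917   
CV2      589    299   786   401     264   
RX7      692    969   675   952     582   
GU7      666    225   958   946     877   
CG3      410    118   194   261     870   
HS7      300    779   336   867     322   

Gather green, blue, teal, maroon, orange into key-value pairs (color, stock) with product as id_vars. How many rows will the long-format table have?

6 product values × 5 melted columns = 30 rows.

30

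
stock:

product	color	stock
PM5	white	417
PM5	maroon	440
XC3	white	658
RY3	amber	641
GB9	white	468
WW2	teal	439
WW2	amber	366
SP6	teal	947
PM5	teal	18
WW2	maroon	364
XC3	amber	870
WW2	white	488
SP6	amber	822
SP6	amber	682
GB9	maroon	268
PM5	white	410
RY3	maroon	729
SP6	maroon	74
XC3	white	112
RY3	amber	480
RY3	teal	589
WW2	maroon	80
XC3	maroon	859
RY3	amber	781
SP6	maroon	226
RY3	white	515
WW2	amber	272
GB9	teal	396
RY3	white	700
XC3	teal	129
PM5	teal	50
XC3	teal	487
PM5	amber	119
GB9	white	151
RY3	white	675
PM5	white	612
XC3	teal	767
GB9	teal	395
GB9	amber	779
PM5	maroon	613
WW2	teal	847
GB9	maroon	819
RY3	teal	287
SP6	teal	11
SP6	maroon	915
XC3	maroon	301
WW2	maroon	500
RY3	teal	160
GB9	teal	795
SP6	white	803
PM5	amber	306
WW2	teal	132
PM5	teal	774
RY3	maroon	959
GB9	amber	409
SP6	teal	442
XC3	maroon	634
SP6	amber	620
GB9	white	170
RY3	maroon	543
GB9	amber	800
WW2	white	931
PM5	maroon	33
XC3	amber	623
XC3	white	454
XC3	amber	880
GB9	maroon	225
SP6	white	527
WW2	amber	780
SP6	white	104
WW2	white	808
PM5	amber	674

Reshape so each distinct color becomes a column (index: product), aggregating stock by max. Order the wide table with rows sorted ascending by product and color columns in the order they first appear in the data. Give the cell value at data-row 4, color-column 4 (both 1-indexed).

With rows sorted ascending by product, row 4 is product=SP6. color columns in first-appearance order: white, maroon, amber, teal; column 4 is teal.
Long rows with product=SP6, color=teal: max(947, 11, 442) = 947.

947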